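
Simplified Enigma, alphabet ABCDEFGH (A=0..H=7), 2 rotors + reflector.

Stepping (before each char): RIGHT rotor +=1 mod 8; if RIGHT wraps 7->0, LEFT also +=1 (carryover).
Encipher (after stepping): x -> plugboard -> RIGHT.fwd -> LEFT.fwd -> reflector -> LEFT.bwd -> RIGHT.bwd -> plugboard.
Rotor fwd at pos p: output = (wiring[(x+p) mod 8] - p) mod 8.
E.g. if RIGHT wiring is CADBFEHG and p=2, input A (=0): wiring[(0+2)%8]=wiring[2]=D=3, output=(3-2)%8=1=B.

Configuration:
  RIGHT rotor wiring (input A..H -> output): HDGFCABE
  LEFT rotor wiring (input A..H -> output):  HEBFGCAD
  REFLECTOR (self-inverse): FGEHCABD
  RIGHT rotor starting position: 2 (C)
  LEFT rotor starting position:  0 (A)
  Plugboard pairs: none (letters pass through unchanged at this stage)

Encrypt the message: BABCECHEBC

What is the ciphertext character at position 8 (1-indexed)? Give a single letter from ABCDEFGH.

Char 1 ('B'): step: R->3, L=0; B->plug->B->R->H->L->D->refl->H->L'->A->R'->G->plug->G
Char 2 ('A'): step: R->4, L=0; A->plug->A->R->G->L->A->refl->F->L'->D->R'->E->plug->E
Char 3 ('B'): step: R->5, L=0; B->plug->B->R->E->L->G->refl->B->L'->C->R'->D->plug->D
Char 4 ('C'): step: R->6, L=0; C->plug->C->R->B->L->E->refl->C->L'->F->R'->D->plug->D
Char 5 ('E'): step: R->7, L=0; E->plug->E->R->G->L->A->refl->F->L'->D->R'->F->plug->F
Char 6 ('C'): step: R->0, L->1 (L advanced); C->plug->C->R->G->L->C->refl->E->L'->C->R'->E->plug->E
Char 7 ('H'): step: R->1, L=1; H->plug->H->R->G->L->C->refl->E->L'->C->R'->A->plug->A
Char 8 ('E'): step: R->2, L=1; E->plug->E->R->H->L->G->refl->B->L'->E->R'->A->plug->A

A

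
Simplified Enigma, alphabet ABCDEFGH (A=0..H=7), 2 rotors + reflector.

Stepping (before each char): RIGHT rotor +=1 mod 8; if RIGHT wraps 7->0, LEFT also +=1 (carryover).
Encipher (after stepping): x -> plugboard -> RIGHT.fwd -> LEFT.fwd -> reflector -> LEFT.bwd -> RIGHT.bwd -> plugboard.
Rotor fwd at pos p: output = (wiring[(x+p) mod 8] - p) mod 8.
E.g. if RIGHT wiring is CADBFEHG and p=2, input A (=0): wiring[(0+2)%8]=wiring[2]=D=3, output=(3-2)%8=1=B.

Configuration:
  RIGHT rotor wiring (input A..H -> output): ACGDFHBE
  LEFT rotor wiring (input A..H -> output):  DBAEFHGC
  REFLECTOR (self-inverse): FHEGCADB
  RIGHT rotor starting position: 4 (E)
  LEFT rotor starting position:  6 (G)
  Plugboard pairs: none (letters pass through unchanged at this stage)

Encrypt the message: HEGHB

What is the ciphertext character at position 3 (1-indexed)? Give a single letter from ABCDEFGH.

Char 1 ('H'): step: R->5, L=6; H->plug->H->R->A->L->A->refl->F->L'->C->R'->A->plug->A
Char 2 ('E'): step: R->6, L=6; E->plug->E->R->A->L->A->refl->F->L'->C->R'->C->plug->C
Char 3 ('G'): step: R->7, L=6; G->plug->G->R->A->L->A->refl->F->L'->C->R'->H->plug->H

H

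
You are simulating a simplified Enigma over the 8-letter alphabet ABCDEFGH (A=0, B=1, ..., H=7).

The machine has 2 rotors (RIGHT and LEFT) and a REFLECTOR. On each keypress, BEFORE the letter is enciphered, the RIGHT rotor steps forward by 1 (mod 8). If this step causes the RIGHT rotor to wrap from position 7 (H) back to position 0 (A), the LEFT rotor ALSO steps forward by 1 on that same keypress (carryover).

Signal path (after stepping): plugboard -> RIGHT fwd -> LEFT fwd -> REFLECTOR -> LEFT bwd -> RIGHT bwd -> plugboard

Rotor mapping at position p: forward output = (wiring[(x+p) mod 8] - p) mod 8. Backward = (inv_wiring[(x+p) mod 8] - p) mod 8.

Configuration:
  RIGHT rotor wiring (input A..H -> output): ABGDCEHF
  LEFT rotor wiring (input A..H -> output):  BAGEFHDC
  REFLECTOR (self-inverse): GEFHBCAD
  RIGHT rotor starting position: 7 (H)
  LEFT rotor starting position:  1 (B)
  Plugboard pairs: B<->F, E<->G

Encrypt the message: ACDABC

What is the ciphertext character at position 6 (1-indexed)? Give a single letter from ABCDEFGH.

Char 1 ('A'): step: R->0, L->2 (L advanced); A->plug->A->R->A->L->E->refl->B->L'->E->R'->F->plug->B
Char 2 ('C'): step: R->1, L=2; C->plug->C->R->C->L->D->refl->H->L'->G->R'->F->plug->B
Char 3 ('D'): step: R->2, L=2; D->plug->D->R->C->L->D->refl->H->L'->G->R'->G->plug->E
Char 4 ('A'): step: R->3, L=2; A->plug->A->R->A->L->E->refl->B->L'->E->R'->D->plug->D
Char 5 ('B'): step: R->4, L=2; B->plug->F->R->F->L->A->refl->G->L'->H->R'->H->plug->H
Char 6 ('C'): step: R->5, L=2; C->plug->C->R->A->L->E->refl->B->L'->E->R'->E->plug->G

G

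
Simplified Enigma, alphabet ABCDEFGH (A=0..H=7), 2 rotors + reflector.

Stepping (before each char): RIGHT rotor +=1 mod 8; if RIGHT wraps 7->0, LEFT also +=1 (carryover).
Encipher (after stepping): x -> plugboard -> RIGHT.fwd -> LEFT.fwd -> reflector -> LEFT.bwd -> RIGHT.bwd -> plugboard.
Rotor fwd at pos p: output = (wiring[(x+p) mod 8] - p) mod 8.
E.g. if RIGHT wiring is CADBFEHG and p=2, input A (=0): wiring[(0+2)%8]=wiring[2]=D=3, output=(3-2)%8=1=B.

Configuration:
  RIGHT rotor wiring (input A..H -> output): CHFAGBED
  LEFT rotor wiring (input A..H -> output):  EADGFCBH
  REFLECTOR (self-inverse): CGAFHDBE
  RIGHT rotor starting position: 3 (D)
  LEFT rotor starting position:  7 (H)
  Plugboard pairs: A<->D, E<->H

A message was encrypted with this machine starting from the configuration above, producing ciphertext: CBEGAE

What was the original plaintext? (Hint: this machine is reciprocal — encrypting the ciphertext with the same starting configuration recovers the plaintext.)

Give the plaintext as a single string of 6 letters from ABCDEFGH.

Answer: AFCEBA

Derivation:
Char 1 ('C'): step: R->4, L=7; C->plug->C->R->A->L->A->refl->C->L'->H->R'->D->plug->A
Char 2 ('B'): step: R->5, L=7; B->plug->B->R->H->L->C->refl->A->L'->A->R'->F->plug->F
Char 3 ('E'): step: R->6, L=7; E->plug->H->R->D->L->E->refl->H->L'->E->R'->C->plug->C
Char 4 ('G'): step: R->7, L=7; G->plug->G->R->C->L->B->refl->G->L'->F->R'->H->plug->E
Char 5 ('A'): step: R->0, L->0 (L advanced); A->plug->D->R->A->L->E->refl->H->L'->H->R'->B->plug->B
Char 6 ('E'): step: R->1, L=0; E->plug->H->R->B->L->A->refl->C->L'->F->R'->D->plug->A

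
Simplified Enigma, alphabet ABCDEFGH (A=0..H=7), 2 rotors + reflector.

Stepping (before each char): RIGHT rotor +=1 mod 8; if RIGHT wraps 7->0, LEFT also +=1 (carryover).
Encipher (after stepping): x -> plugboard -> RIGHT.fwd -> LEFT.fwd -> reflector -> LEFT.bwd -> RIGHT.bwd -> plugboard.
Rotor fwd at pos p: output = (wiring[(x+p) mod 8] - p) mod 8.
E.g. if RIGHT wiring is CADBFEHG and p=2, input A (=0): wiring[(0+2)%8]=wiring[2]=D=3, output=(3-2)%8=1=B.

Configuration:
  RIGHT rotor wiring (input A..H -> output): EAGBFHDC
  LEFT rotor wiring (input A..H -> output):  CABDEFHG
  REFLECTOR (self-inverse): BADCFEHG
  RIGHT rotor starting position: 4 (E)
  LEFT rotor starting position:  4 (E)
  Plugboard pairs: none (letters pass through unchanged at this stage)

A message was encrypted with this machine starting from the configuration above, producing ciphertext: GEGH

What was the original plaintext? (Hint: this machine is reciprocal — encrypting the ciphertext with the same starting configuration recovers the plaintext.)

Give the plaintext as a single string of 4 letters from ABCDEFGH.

Answer: DHCB

Derivation:
Char 1 ('G'): step: R->5, L=4; G->plug->G->R->E->L->G->refl->H->L'->H->R'->D->plug->D
Char 2 ('E'): step: R->6, L=4; E->plug->E->R->A->L->A->refl->B->L'->B->R'->H->plug->H
Char 3 ('G'): step: R->7, L=4; G->plug->G->R->A->L->A->refl->B->L'->B->R'->C->plug->C
Char 4 ('H'): step: R->0, L->5 (L advanced); H->plug->H->R->C->L->B->refl->A->L'->A->R'->B->plug->B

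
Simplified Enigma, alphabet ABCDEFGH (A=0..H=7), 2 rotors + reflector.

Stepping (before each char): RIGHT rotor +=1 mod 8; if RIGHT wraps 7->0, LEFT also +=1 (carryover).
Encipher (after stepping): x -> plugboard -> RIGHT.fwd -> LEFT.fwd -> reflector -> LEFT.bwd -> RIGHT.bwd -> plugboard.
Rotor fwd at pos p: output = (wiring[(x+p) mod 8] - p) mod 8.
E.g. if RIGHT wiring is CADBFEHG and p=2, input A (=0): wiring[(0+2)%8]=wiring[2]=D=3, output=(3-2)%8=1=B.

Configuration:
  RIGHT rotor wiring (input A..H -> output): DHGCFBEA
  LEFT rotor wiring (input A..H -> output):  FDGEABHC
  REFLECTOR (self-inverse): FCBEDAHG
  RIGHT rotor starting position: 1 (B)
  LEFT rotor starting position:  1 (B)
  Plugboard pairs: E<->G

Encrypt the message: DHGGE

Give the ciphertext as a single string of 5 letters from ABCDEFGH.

Answer: GGEBB

Derivation:
Char 1 ('D'): step: R->2, L=1; D->plug->D->R->H->L->E->refl->D->L'->C->R'->E->plug->G
Char 2 ('H'): step: R->3, L=1; H->plug->H->R->D->L->H->refl->G->L'->F->R'->E->plug->G
Char 3 ('G'): step: R->4, L=1; G->plug->E->R->H->L->E->refl->D->L'->C->R'->G->plug->E
Char 4 ('G'): step: R->5, L=1; G->plug->E->R->C->L->D->refl->E->L'->H->R'->B->plug->B
Char 5 ('E'): step: R->6, L=1; E->plug->G->R->H->L->E->refl->D->L'->C->R'->B->plug->B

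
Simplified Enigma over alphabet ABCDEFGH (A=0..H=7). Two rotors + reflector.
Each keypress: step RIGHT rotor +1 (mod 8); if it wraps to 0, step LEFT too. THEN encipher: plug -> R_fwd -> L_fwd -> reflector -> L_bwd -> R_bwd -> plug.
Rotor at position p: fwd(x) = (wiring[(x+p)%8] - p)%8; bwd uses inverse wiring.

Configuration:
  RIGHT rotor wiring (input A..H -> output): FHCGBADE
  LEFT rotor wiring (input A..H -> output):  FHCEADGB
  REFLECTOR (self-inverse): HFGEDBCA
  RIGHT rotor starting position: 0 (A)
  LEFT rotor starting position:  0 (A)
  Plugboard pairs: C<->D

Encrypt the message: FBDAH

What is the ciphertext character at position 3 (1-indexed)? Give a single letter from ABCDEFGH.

Char 1 ('F'): step: R->1, L=0; F->plug->F->R->C->L->C->refl->G->L'->G->R'->A->plug->A
Char 2 ('B'): step: R->2, L=0; B->plug->B->R->E->L->A->refl->H->L'->B->R'->E->plug->E
Char 3 ('D'): step: R->3, L=0; D->plug->C->R->F->L->D->refl->E->L'->D->R'->A->plug->A

A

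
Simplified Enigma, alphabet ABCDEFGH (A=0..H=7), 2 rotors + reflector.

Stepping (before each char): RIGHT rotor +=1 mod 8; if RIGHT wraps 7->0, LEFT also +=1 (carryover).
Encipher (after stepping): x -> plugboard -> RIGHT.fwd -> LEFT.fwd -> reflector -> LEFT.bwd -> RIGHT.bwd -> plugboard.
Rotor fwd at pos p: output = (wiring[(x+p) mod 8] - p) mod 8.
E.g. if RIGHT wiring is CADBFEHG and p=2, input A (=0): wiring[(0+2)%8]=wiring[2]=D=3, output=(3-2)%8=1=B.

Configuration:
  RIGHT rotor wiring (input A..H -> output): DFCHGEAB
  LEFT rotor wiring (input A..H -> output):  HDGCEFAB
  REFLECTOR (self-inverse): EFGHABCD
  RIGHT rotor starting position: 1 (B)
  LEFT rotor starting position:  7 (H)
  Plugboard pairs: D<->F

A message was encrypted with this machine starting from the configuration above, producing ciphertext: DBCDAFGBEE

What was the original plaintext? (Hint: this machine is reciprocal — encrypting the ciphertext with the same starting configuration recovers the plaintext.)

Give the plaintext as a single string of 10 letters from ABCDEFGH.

Answer: BAHADBHGCA

Derivation:
Char 1 ('D'): step: R->2, L=7; D->plug->F->R->H->L->B->refl->F->L'->F->R'->B->plug->B
Char 2 ('B'): step: R->3, L=7; B->plug->B->R->D->L->H->refl->D->L'->E->R'->A->plug->A
Char 3 ('C'): step: R->4, L=7; C->plug->C->R->E->L->D->refl->H->L'->D->R'->H->plug->H
Char 4 ('D'): step: R->5, L=7; D->plug->F->R->F->L->F->refl->B->L'->H->R'->A->plug->A
Char 5 ('A'): step: R->6, L=7; A->plug->A->R->C->L->E->refl->A->L'->B->R'->F->plug->D
Char 6 ('F'): step: R->7, L=7; F->plug->D->R->D->L->H->refl->D->L'->E->R'->B->plug->B
Char 7 ('G'): step: R->0, L->0 (L advanced); G->plug->G->R->A->L->H->refl->D->L'->B->R'->H->plug->H
Char 8 ('B'): step: R->1, L=0; B->plug->B->R->B->L->D->refl->H->L'->A->R'->G->plug->G
Char 9 ('E'): step: R->2, L=0; E->plug->E->R->G->L->A->refl->E->L'->E->R'->C->plug->C
Char 10 ('E'): step: R->3, L=0; E->plug->E->R->G->L->A->refl->E->L'->E->R'->A->plug->A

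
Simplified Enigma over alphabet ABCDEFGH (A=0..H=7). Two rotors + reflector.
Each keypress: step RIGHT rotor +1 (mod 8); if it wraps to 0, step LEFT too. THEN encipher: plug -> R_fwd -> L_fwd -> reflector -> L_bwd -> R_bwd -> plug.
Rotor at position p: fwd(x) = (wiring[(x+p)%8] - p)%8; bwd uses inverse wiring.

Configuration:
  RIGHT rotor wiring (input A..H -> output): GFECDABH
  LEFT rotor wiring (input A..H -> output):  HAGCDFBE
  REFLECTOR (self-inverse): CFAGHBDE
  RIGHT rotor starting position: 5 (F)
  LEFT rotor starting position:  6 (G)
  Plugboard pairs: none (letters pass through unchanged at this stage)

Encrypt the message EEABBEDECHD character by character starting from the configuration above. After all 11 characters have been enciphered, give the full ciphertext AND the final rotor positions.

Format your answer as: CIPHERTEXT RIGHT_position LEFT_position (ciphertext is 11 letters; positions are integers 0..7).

Answer: HFCHADCCHAC 0 0

Derivation:
Char 1 ('E'): step: R->6, L=6; E->plug->E->R->G->L->F->refl->B->L'->C->R'->H->plug->H
Char 2 ('E'): step: R->7, L=6; E->plug->E->R->D->L->C->refl->A->L'->E->R'->F->plug->F
Char 3 ('A'): step: R->0, L->7 (L advanced); A->plug->A->R->G->L->G->refl->D->L'->E->R'->C->plug->C
Char 4 ('B'): step: R->1, L=7; B->plug->B->R->D->L->H->refl->E->L'->F->R'->H->plug->H
Char 5 ('B'): step: R->2, L=7; B->plug->B->R->A->L->F->refl->B->L'->C->R'->A->plug->A
Char 6 ('E'): step: R->3, L=7; E->plug->E->R->E->L->D->refl->G->L'->G->R'->D->plug->D
Char 7 ('D'): step: R->4, L=7; D->plug->D->R->D->L->H->refl->E->L'->F->R'->C->plug->C
Char 8 ('E'): step: R->5, L=7; E->plug->E->R->A->L->F->refl->B->L'->C->R'->C->plug->C
Char 9 ('C'): step: R->6, L=7; C->plug->C->R->A->L->F->refl->B->L'->C->R'->H->plug->H
Char 10 ('H'): step: R->7, L=7; H->plug->H->R->C->L->B->refl->F->L'->A->R'->A->plug->A
Char 11 ('D'): step: R->0, L->0 (L advanced); D->plug->D->R->C->L->G->refl->D->L'->E->R'->C->plug->C
Final: ciphertext=HFCHADCCHAC, RIGHT=0, LEFT=0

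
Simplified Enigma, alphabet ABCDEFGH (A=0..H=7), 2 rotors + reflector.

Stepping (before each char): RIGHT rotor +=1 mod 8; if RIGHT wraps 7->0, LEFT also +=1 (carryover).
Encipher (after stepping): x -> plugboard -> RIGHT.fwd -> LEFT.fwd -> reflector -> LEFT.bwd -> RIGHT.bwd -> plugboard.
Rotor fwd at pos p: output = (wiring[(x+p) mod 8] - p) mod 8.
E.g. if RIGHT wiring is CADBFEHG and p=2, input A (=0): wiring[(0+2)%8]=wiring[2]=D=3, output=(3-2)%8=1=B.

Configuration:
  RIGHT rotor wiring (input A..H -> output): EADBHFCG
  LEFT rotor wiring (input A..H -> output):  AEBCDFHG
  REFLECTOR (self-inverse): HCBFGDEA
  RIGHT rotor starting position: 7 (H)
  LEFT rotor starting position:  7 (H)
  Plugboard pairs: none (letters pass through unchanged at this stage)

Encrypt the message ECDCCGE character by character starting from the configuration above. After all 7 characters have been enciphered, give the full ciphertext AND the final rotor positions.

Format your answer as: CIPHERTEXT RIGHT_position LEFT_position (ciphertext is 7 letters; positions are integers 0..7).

Answer: DDGEEBA 6 0

Derivation:
Char 1 ('E'): step: R->0, L->0 (L advanced); E->plug->E->R->H->L->G->refl->E->L'->B->R'->D->plug->D
Char 2 ('C'): step: R->1, L=0; C->plug->C->R->A->L->A->refl->H->L'->G->R'->D->plug->D
Char 3 ('D'): step: R->2, L=0; D->plug->D->R->D->L->C->refl->B->L'->C->R'->G->plug->G
Char 4 ('C'): step: R->3, L=0; C->plug->C->R->C->L->B->refl->C->L'->D->R'->E->plug->E
Char 5 ('C'): step: R->4, L=0; C->plug->C->R->G->L->H->refl->A->L'->A->R'->E->plug->E
Char 6 ('G'): step: R->5, L=0; G->plug->G->R->E->L->D->refl->F->L'->F->R'->B->plug->B
Char 7 ('E'): step: R->6, L=0; E->plug->E->R->F->L->F->refl->D->L'->E->R'->A->plug->A
Final: ciphertext=DDGEEBA, RIGHT=6, LEFT=0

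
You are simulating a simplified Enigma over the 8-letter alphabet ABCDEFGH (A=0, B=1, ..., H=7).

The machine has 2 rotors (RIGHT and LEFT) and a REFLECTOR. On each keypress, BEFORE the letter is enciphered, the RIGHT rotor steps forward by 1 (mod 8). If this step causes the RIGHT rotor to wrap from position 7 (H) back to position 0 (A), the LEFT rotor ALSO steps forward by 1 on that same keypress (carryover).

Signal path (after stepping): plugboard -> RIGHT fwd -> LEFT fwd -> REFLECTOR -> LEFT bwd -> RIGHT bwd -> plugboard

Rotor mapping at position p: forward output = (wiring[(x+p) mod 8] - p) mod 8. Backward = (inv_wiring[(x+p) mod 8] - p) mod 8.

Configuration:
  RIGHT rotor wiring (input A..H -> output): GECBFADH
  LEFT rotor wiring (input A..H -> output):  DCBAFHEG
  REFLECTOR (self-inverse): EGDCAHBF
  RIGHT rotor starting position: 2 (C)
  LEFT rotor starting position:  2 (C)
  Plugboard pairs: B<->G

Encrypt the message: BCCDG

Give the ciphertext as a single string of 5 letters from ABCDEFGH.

Answer: AHBGC

Derivation:
Char 1 ('B'): step: R->3, L=2; B->plug->G->R->B->L->G->refl->B->L'->G->R'->A->plug->A
Char 2 ('C'): step: R->4, L=2; C->plug->C->R->H->L->A->refl->E->L'->F->R'->H->plug->H
Char 3 ('C'): step: R->5, L=2; C->plug->C->R->C->L->D->refl->C->L'->E->R'->G->plug->B
Char 4 ('D'): step: R->6, L=2; D->plug->D->R->G->L->B->refl->G->L'->B->R'->B->plug->G
Char 5 ('G'): step: R->7, L=2; G->plug->B->R->H->L->A->refl->E->L'->F->R'->C->plug->C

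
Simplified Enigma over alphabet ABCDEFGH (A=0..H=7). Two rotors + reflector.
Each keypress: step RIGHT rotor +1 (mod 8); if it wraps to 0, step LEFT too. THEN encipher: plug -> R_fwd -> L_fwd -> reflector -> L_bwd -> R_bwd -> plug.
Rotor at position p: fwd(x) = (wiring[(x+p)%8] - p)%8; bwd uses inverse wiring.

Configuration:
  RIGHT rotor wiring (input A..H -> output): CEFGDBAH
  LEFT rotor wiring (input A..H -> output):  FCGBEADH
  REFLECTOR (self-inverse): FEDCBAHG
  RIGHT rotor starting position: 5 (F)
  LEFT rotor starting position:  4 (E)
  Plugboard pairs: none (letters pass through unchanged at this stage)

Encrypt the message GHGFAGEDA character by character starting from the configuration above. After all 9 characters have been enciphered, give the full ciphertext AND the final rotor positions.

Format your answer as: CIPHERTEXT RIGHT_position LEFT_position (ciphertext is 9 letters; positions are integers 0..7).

Char 1 ('G'): step: R->6, L=4; G->plug->G->R->F->L->G->refl->H->L'->C->R'->A->plug->A
Char 2 ('H'): step: R->7, L=4; H->plug->H->R->B->L->E->refl->B->L'->E->R'->F->plug->F
Char 3 ('G'): step: R->0, L->5 (L advanced); G->plug->G->R->A->L->D->refl->C->L'->C->R'->A->plug->A
Char 4 ('F'): step: R->1, L=5; F->plug->F->R->H->L->H->refl->G->L'->B->R'->H->plug->H
Char 5 ('A'): step: R->2, L=5; A->plug->A->R->D->L->A->refl->F->L'->E->R'->B->plug->B
Char 6 ('G'): step: R->3, L=5; G->plug->G->R->B->L->G->refl->H->L'->H->R'->F->plug->F
Char 7 ('E'): step: R->4, L=5; E->plug->E->R->G->L->E->refl->B->L'->F->R'->B->plug->B
Char 8 ('D'): step: R->5, L=5; D->plug->D->R->F->L->B->refl->E->L'->G->R'->H->plug->H
Char 9 ('A'): step: R->6, L=5; A->plug->A->R->C->L->C->refl->D->L'->A->R'->F->plug->F
Final: ciphertext=AFAHBFBHF, RIGHT=6, LEFT=5

Answer: AFAHBFBHF 6 5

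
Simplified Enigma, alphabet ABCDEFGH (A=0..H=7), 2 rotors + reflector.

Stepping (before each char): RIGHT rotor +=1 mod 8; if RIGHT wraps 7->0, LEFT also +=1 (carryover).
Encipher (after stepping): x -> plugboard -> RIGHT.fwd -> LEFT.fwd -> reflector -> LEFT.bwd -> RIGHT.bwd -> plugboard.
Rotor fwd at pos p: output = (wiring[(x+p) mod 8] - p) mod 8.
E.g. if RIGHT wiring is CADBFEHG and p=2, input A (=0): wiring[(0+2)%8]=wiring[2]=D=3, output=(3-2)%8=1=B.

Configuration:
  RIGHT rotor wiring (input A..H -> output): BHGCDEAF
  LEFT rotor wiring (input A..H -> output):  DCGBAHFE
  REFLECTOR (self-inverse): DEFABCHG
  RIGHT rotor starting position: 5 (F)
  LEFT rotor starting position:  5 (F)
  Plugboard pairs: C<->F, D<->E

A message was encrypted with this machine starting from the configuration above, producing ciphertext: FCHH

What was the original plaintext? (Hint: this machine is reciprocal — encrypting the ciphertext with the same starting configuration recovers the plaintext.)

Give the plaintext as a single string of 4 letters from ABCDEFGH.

Char 1 ('F'): step: R->6, L=5; F->plug->C->R->D->L->G->refl->H->L'->C->R'->A->plug->A
Char 2 ('C'): step: R->7, L=5; C->plug->F->R->E->L->F->refl->C->L'->A->R'->C->plug->F
Char 3 ('H'): step: R->0, L->6 (L advanced); H->plug->H->R->F->L->D->refl->A->L'->E->R'->F->plug->C
Char 4 ('H'): step: R->1, L=6; H->plug->H->R->A->L->H->refl->G->L'->B->R'->C->plug->F

Answer: AFCF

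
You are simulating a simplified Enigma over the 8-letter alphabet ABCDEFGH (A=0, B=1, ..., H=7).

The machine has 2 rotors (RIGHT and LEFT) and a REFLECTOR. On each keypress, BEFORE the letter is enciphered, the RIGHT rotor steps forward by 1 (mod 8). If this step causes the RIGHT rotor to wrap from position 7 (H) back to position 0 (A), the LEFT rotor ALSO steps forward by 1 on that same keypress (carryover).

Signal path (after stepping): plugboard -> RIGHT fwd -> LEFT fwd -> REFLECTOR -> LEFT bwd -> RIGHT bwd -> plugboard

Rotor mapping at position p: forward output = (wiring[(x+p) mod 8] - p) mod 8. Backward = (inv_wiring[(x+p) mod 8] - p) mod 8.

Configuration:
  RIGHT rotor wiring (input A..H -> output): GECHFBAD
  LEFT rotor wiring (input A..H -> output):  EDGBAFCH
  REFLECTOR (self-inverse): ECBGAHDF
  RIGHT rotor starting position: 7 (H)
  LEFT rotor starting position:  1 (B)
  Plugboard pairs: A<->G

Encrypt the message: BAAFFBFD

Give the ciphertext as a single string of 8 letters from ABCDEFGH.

Answer: AGGBCABA

Derivation:
Char 1 ('B'): step: R->0, L->2 (L advanced); B->plug->B->R->E->L->A->refl->E->L'->A->R'->G->plug->A
Char 2 ('A'): step: R->1, L=2; A->plug->G->R->C->L->G->refl->D->L'->D->R'->A->plug->G
Char 3 ('A'): step: R->2, L=2; A->plug->G->R->E->L->A->refl->E->L'->A->R'->A->plug->G
Char 4 ('F'): step: R->3, L=2; F->plug->F->R->D->L->D->refl->G->L'->C->R'->B->plug->B
Char 5 ('F'): step: R->4, L=2; F->plug->F->R->A->L->E->refl->A->L'->E->R'->C->plug->C
Char 6 ('B'): step: R->5, L=2; B->plug->B->R->D->L->D->refl->G->L'->C->R'->G->plug->A
Char 7 ('F'): step: R->6, L=2; F->plug->F->R->B->L->H->refl->F->L'->F->R'->B->plug->B
Char 8 ('D'): step: R->7, L=2; D->plug->D->R->D->L->D->refl->G->L'->C->R'->G->plug->A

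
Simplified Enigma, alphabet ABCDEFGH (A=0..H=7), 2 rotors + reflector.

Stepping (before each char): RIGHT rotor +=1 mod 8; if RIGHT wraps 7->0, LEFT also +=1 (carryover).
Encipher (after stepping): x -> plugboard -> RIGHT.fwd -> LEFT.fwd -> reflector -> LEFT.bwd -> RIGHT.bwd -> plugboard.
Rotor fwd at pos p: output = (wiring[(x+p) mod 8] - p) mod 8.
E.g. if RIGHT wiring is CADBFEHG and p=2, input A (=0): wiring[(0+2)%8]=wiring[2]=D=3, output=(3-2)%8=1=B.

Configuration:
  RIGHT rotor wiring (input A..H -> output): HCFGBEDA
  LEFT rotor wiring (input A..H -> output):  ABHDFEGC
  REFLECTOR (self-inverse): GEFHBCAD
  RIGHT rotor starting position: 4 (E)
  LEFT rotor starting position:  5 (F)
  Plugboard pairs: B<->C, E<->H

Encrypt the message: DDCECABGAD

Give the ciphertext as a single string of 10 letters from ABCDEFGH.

Char 1 ('D'): step: R->5, L=5; D->plug->D->R->C->L->F->refl->C->L'->F->R'->E->plug->H
Char 2 ('D'): step: R->6, L=5; D->plug->D->R->E->L->E->refl->B->L'->B->R'->C->plug->B
Char 3 ('C'): step: R->7, L=5; C->plug->B->R->A->L->H->refl->D->L'->D->R'->C->plug->B
Char 4 ('E'): step: R->0, L->6 (L advanced); E->plug->H->R->A->L->A->refl->G->L'->H->R'->A->plug->A
Char 5 ('C'): step: R->1, L=6; C->plug->B->R->E->L->B->refl->E->L'->B->R'->A->plug->A
Char 6 ('A'): step: R->2, L=6; A->plug->A->R->D->L->D->refl->H->L'->G->R'->F->plug->F
Char 7 ('B'): step: R->3, L=6; B->plug->C->R->B->L->E->refl->B->L'->E->R'->F->plug->F
Char 8 ('G'): step: R->4, L=6; G->plug->G->R->B->L->E->refl->B->L'->E->R'->D->plug->D
Char 9 ('A'): step: R->5, L=6; A->plug->A->R->H->L->G->refl->A->L'->A->R'->F->plug->F
Char 10 ('D'): step: R->6, L=6; D->plug->D->R->E->L->B->refl->E->L'->B->R'->C->plug->B

Answer: HBBAAFFDFB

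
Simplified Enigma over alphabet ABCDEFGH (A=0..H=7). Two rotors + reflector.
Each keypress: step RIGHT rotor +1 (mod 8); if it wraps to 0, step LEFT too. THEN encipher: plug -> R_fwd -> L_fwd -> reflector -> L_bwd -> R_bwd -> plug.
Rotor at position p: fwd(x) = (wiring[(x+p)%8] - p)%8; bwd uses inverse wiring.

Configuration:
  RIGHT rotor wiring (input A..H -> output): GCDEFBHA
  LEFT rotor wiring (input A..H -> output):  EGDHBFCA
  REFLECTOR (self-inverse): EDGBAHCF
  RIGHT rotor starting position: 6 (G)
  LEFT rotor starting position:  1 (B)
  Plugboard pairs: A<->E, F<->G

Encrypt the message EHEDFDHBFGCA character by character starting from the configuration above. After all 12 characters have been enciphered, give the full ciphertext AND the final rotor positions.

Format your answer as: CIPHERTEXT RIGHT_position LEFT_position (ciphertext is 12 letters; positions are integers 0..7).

Answer: FCBFDFCEEBDG 2 3

Derivation:
Char 1 ('E'): step: R->7, L=1; E->plug->A->R->B->L->C->refl->G->L'->C->R'->G->plug->F
Char 2 ('H'): step: R->0, L->2 (L advanced); H->plug->H->R->A->L->B->refl->D->L'->D->R'->C->plug->C
Char 3 ('E'): step: R->1, L=2; E->plug->A->R->B->L->F->refl->H->L'->C->R'->B->plug->B
Char 4 ('D'): step: R->2, L=2; D->plug->D->R->H->L->E->refl->A->L'->E->R'->G->plug->F
Char 5 ('F'): step: R->3, L=2; F->plug->G->R->H->L->E->refl->A->L'->E->R'->D->plug->D
Char 6 ('D'): step: R->4, L=2; D->plug->D->R->E->L->A->refl->E->L'->H->R'->G->plug->F
Char 7 ('H'): step: R->5, L=2; H->plug->H->R->A->L->B->refl->D->L'->D->R'->C->plug->C
Char 8 ('B'): step: R->6, L=2; B->plug->B->R->C->L->H->refl->F->L'->B->R'->A->plug->E
Char 9 ('F'): step: R->7, L=2; F->plug->G->R->C->L->H->refl->F->L'->B->R'->A->plug->E
Char 10 ('G'): step: R->0, L->3 (L advanced); G->plug->F->R->B->L->G->refl->C->L'->C->R'->B->plug->B
Char 11 ('C'): step: R->1, L=3; C->plug->C->R->D->L->H->refl->F->L'->E->R'->D->plug->D
Char 12 ('A'): step: R->2, L=3; A->plug->E->R->F->L->B->refl->D->L'->G->R'->F->plug->G
Final: ciphertext=FCBFDFCEEBDG, RIGHT=2, LEFT=3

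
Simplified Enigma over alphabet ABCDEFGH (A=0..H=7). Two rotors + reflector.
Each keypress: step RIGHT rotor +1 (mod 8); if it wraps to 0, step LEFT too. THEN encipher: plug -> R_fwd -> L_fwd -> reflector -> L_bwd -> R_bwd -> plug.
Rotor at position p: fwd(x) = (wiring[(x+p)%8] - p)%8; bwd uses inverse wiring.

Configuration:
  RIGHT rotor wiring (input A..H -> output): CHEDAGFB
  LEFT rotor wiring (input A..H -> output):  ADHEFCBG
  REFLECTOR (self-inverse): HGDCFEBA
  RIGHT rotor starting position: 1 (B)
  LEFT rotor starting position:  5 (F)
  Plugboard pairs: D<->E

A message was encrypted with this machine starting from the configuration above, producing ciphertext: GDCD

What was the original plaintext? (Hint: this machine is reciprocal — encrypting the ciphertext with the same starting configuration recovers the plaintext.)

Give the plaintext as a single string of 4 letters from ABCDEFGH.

Answer: BFGC

Derivation:
Char 1 ('G'): step: R->2, L=5; G->plug->G->R->A->L->F->refl->E->L'->B->R'->B->plug->B
Char 2 ('D'): step: R->3, L=5; D->plug->E->R->G->L->H->refl->A->L'->H->R'->F->plug->F
Char 3 ('C'): step: R->4, L=5; C->plug->C->R->B->L->E->refl->F->L'->A->R'->G->plug->G
Char 4 ('D'): step: R->5, L=5; D->plug->E->R->C->L->B->refl->G->L'->E->R'->C->plug->C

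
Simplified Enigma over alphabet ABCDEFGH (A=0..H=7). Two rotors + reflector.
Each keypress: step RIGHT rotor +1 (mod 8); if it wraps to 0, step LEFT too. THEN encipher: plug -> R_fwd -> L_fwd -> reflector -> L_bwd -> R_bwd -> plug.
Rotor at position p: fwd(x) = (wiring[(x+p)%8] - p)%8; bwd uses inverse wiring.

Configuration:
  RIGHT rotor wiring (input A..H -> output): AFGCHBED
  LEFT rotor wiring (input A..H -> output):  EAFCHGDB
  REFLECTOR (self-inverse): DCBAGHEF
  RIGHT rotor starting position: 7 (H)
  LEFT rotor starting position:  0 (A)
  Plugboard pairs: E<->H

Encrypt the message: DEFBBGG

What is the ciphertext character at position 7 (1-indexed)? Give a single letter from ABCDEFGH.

Char 1 ('D'): step: R->0, L->1 (L advanced); D->plug->D->R->C->L->B->refl->C->L'->F->R'->B->plug->B
Char 2 ('E'): step: R->1, L=1; E->plug->H->R->H->L->D->refl->A->L'->G->R'->D->plug->D
Char 3 ('F'): step: R->2, L=1; F->plug->F->R->B->L->E->refl->G->L'->D->R'->H->plug->E
Char 4 ('B'): step: R->3, L=1; B->plug->B->R->E->L->F->refl->H->L'->A->R'->E->plug->H
Char 5 ('B'): step: R->4, L=1; B->plug->B->R->F->L->C->refl->B->L'->C->R'->G->plug->G
Char 6 ('G'): step: R->5, L=1; G->plug->G->R->F->L->C->refl->B->L'->C->R'->H->plug->E
Char 7 ('G'): step: R->6, L=1; G->plug->G->R->B->L->E->refl->G->L'->D->R'->H->plug->E

E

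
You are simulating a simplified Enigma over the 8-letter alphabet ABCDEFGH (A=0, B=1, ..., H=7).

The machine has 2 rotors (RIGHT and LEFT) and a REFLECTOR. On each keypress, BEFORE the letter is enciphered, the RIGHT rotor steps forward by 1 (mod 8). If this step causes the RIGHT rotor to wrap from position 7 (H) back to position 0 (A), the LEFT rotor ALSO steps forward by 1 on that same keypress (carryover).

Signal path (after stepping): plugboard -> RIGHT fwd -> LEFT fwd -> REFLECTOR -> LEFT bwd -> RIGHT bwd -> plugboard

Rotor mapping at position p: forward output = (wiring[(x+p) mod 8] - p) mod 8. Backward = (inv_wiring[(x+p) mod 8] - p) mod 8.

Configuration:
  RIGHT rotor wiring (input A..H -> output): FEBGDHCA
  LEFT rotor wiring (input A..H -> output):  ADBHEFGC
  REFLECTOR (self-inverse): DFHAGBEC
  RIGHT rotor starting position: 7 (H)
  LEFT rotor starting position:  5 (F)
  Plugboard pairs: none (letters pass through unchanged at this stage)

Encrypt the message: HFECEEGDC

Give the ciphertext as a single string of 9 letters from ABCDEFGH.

Answer: BEBBCAEEA

Derivation:
Char 1 ('H'): step: R->0, L->6 (L advanced); H->plug->H->R->A->L->A->refl->D->L'->E->R'->B->plug->B
Char 2 ('F'): step: R->1, L=6; F->plug->F->R->B->L->E->refl->G->L'->G->R'->E->plug->E
Char 3 ('E'): step: R->2, L=6; E->plug->E->R->A->L->A->refl->D->L'->E->R'->B->plug->B
Char 4 ('C'): step: R->3, L=6; C->plug->C->R->E->L->D->refl->A->L'->A->R'->B->plug->B
Char 5 ('E'): step: R->4, L=6; E->plug->E->R->B->L->E->refl->G->L'->G->R'->C->plug->C
Char 6 ('E'): step: R->5, L=6; E->plug->E->R->H->L->H->refl->C->L'->C->R'->A->plug->A
Char 7 ('G'): step: R->6, L=6; G->plug->G->R->F->L->B->refl->F->L'->D->R'->E->plug->E
Char 8 ('D'): step: R->7, L=6; D->plug->D->R->C->L->C->refl->H->L'->H->R'->E->plug->E
Char 9 ('C'): step: R->0, L->7 (L advanced); C->plug->C->R->B->L->B->refl->F->L'->F->R'->A->plug->A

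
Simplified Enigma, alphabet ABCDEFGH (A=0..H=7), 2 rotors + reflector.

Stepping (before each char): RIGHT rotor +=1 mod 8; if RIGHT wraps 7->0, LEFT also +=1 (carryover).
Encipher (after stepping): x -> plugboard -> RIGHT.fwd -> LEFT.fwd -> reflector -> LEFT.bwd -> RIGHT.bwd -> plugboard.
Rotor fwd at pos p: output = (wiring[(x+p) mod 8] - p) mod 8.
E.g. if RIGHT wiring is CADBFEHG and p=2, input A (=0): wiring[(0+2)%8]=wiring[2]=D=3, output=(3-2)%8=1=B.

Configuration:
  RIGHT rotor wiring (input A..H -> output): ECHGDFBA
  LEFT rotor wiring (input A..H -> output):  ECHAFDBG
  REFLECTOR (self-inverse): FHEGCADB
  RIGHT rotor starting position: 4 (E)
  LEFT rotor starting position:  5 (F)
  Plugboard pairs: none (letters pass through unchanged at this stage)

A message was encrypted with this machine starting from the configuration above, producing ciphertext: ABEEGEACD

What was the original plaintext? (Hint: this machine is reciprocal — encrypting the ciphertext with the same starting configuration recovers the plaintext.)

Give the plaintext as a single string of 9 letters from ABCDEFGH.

Char 1 ('A'): step: R->5, L=5; A->plug->A->R->A->L->G->refl->D->L'->G->R'->H->plug->H
Char 2 ('B'): step: R->6, L=5; B->plug->B->R->C->L->B->refl->H->L'->D->R'->A->plug->A
Char 3 ('E'): step: R->7, L=5; E->plug->E->R->H->L->A->refl->F->L'->E->R'->F->plug->F
Char 4 ('E'): step: R->0, L->6 (L advanced); E->plug->E->R->D->L->E->refl->C->L'->F->R'->F->plug->F
Char 5 ('G'): step: R->1, L=6; G->plug->G->R->H->L->F->refl->A->L'->B->R'->A->plug->A
Char 6 ('E'): step: R->2, L=6; E->plug->E->R->H->L->F->refl->A->L'->B->R'->C->plug->C
Char 7 ('A'): step: R->3, L=6; A->plug->A->R->D->L->E->refl->C->L'->F->R'->E->plug->E
Char 8 ('C'): step: R->4, L=6; C->plug->C->R->F->L->C->refl->E->L'->D->R'->G->plug->G
Char 9 ('D'): step: R->5, L=6; D->plug->D->R->H->L->F->refl->A->L'->B->R'->G->plug->G

Answer: HAFFACEGG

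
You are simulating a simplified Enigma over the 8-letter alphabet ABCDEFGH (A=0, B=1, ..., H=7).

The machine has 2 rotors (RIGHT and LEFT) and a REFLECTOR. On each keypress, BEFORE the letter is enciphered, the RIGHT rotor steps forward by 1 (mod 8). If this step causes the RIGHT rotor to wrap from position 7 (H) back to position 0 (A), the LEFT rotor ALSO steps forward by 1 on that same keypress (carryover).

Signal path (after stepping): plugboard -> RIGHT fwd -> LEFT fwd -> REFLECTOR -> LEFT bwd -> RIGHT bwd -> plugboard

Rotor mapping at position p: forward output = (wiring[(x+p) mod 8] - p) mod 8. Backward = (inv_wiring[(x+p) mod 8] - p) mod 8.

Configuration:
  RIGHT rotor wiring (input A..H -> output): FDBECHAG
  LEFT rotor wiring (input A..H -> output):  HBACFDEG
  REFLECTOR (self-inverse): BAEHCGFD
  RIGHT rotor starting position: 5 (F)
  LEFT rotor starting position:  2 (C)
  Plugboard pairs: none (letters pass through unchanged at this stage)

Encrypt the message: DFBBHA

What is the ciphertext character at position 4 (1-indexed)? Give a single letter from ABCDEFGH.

Char 1 ('D'): step: R->6, L=2; D->plug->D->R->F->L->E->refl->C->L'->E->R'->G->plug->G
Char 2 ('F'): step: R->7, L=2; F->plug->F->R->D->L->B->refl->A->L'->B->R'->H->plug->H
Char 3 ('B'): step: R->0, L->3 (L advanced); B->plug->B->R->D->L->B->refl->A->L'->C->R'->E->plug->E
Char 4 ('B'): step: R->1, L=3; B->plug->B->R->A->L->H->refl->D->L'->E->R'->H->plug->H

H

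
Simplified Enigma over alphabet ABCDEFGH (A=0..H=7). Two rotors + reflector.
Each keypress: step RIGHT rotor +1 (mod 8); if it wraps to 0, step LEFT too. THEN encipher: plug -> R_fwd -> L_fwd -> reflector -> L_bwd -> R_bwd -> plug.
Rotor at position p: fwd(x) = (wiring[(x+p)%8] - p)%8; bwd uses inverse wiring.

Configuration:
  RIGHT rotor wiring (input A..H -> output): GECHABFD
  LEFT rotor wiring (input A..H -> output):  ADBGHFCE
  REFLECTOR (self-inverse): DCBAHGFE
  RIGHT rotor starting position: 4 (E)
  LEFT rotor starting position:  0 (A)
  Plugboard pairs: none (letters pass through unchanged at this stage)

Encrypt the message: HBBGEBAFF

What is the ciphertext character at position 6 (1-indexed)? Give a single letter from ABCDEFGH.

Char 1 ('H'): step: R->5, L=0; H->plug->H->R->D->L->G->refl->F->L'->F->R'->F->plug->F
Char 2 ('B'): step: R->6, L=0; B->plug->B->R->F->L->F->refl->G->L'->D->R'->H->plug->H
Char 3 ('B'): step: R->7, L=0; B->plug->B->R->H->L->E->refl->H->L'->E->R'->A->plug->A
Char 4 ('G'): step: R->0, L->1 (L advanced); G->plug->G->R->F->L->B->refl->C->L'->A->R'->E->plug->E
Char 5 ('E'): step: R->1, L=1; E->plug->E->R->A->L->C->refl->B->L'->F->R'->H->plug->H
Char 6 ('B'): step: R->2, L=1; B->plug->B->R->F->L->B->refl->C->L'->A->R'->A->plug->A

A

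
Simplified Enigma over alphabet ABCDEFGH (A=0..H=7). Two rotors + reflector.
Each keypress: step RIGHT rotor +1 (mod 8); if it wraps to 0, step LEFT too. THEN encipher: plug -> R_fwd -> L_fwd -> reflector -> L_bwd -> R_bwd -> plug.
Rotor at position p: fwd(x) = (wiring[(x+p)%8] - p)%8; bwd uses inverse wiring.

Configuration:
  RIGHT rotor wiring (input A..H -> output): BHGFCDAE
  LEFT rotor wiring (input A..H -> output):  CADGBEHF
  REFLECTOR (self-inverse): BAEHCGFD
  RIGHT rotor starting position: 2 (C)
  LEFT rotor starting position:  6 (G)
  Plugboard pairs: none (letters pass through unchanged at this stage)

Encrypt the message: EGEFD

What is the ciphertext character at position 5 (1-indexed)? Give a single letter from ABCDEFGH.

Char 1 ('E'): step: R->3, L=6; E->plug->E->R->B->L->H->refl->D->L'->G->R'->F->plug->F
Char 2 ('G'): step: R->4, L=6; G->plug->G->R->C->L->E->refl->C->L'->D->R'->F->plug->F
Char 3 ('E'): step: R->5, L=6; E->plug->E->R->C->L->E->refl->C->L'->D->R'->B->plug->B
Char 4 ('F'): step: R->6, L=6; F->plug->F->R->H->L->G->refl->F->L'->E->R'->G->plug->G
Char 5 ('D'): step: R->7, L=6; D->plug->D->R->H->L->G->refl->F->L'->E->R'->G->plug->G

G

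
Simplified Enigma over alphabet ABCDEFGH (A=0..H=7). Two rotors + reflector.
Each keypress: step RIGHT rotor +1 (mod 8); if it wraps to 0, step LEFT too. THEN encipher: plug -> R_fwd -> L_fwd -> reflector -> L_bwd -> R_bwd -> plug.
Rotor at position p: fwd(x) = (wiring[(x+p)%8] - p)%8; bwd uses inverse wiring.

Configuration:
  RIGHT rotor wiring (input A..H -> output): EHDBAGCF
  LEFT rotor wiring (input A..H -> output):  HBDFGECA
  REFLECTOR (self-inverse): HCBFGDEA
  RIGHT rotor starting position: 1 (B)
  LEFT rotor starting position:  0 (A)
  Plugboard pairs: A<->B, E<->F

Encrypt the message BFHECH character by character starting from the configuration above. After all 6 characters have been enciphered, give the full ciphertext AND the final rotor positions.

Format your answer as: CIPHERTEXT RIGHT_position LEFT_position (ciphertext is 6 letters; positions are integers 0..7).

Answer: CCBBDF 7 0

Derivation:
Char 1 ('B'): step: R->2, L=0; B->plug->A->R->B->L->B->refl->C->L'->G->R'->C->plug->C
Char 2 ('F'): step: R->3, L=0; F->plug->E->R->C->L->D->refl->F->L'->D->R'->C->plug->C
Char 3 ('H'): step: R->4, L=0; H->plug->H->R->F->L->E->refl->G->L'->E->R'->A->plug->B
Char 4 ('E'): step: R->5, L=0; E->plug->F->R->G->L->C->refl->B->L'->B->R'->A->plug->B
Char 5 ('C'): step: R->6, L=0; C->plug->C->R->G->L->C->refl->B->L'->B->R'->D->plug->D
Char 6 ('H'): step: R->7, L=0; H->plug->H->R->D->L->F->refl->D->L'->C->R'->E->plug->F
Final: ciphertext=CCBBDF, RIGHT=7, LEFT=0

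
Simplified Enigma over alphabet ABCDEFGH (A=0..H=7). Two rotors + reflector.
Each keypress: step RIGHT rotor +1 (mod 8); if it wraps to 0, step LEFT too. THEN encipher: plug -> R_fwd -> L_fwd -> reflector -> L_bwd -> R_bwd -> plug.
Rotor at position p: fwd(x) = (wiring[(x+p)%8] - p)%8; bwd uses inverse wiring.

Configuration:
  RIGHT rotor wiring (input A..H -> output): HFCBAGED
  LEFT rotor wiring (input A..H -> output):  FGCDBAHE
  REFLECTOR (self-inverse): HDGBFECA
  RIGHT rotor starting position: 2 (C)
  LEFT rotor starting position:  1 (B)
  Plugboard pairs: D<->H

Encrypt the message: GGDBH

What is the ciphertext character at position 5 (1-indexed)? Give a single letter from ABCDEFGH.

Char 1 ('G'): step: R->3, L=1; G->plug->G->R->C->L->C->refl->G->L'->F->R'->B->plug->B
Char 2 ('G'): step: R->4, L=1; G->plug->G->R->G->L->D->refl->B->L'->B->R'->F->plug->F
Char 3 ('D'): step: R->5, L=1; D->plug->H->R->D->L->A->refl->H->L'->E->R'->G->plug->G
Char 4 ('B'): step: R->6, L=1; B->plug->B->R->F->L->G->refl->C->L'->C->R'->G->plug->G
Char 5 ('H'): step: R->7, L=1; H->plug->D->R->D->L->A->refl->H->L'->E->R'->A->plug->A

A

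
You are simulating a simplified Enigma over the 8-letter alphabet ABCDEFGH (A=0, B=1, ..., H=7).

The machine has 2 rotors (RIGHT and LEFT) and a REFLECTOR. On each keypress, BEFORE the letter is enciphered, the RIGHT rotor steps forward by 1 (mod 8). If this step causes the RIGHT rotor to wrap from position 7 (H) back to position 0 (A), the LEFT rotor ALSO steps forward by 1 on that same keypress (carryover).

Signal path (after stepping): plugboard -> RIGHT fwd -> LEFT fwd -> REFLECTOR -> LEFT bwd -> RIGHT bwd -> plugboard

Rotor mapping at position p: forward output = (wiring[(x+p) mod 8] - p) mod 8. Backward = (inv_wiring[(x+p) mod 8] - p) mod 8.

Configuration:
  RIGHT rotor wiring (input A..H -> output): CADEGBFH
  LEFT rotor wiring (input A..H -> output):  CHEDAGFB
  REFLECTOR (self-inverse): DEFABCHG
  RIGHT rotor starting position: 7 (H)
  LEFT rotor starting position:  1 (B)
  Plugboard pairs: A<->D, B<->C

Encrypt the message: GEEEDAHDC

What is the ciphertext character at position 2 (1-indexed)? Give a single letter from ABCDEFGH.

Char 1 ('G'): step: R->0, L->2 (L advanced); G->plug->G->R->F->L->H->refl->G->L'->C->R'->A->plug->D
Char 2 ('E'): step: R->1, L=2; E->plug->E->R->A->L->C->refl->F->L'->H->R'->A->plug->D

D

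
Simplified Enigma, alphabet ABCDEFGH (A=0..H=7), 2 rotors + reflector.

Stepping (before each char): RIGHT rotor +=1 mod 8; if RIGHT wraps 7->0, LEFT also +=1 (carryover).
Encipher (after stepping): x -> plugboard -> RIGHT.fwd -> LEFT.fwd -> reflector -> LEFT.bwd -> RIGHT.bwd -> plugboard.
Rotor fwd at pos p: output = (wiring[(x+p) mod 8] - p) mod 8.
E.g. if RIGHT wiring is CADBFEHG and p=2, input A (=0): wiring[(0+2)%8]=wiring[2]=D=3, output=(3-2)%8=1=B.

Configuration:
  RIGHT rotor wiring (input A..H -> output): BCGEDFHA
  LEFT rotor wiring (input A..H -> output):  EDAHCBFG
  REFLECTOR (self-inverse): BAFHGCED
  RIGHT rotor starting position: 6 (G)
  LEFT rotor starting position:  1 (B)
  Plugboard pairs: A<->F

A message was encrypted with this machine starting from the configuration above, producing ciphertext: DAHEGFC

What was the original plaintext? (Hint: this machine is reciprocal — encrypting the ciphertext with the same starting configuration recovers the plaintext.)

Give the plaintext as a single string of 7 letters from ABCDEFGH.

Char 1 ('D'): step: R->7, L=1; D->plug->D->R->H->L->D->refl->H->L'->B->R'->A->plug->F
Char 2 ('A'): step: R->0, L->2 (L advanced); A->plug->F->R->F->L->E->refl->G->L'->A->R'->H->plug->H
Char 3 ('H'): step: R->1, L=2; H->plug->H->R->A->L->G->refl->E->L'->F->R'->B->plug->B
Char 4 ('E'): step: R->2, L=2; E->plug->E->R->F->L->E->refl->G->L'->A->R'->H->plug->H
Char 5 ('G'): step: R->3, L=2; G->plug->G->R->H->L->B->refl->A->L'->C->R'->C->plug->C
Char 6 ('F'): step: R->4, L=2; F->plug->A->R->H->L->B->refl->A->L'->C->R'->G->plug->G
Char 7 ('C'): step: R->5, L=2; C->plug->C->R->D->L->H->refl->D->L'->E->R'->D->plug->D

Answer: FHBHCGD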